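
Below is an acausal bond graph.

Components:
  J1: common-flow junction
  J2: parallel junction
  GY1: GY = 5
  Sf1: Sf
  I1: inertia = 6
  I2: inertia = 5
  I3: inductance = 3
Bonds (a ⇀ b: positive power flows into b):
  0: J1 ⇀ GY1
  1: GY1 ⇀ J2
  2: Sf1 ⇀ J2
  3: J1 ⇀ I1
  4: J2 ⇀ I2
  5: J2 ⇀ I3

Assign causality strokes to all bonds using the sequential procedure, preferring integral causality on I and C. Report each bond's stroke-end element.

b2 stroke→Sf1  (Sf1 (Sf) sets flow on bond)
b3 stroke→I1  (I1 outputs flow p/I1)
b0 stroke→J1  (common-f at J1 fixed by 3)
b1 stroke→J2  (GY1 both-in/both-out from 0)
b4 stroke→I2  (0-jn J2 has e-setter on 1)
b5 stroke→I3  (0-jn J2 has e-setter on 1)

bond 0 |J1
bond 1 |J2
bond 2 |Sf1
bond 3 |I1
bond 4 |I2
bond 5 |I3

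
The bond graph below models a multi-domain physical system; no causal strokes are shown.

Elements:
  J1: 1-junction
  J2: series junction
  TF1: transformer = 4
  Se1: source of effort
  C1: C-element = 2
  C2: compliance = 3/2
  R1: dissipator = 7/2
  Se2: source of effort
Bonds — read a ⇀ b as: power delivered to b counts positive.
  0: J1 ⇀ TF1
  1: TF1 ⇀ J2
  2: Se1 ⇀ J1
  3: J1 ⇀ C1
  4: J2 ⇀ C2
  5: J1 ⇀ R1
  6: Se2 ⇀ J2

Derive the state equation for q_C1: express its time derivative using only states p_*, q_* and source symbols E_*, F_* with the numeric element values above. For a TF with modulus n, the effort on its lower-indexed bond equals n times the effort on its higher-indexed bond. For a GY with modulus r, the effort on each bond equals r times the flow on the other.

β2 stroke→J1  (Se1 (Se) sets effort on bond)
β6 stroke→J2  (source Se2 imposes e)
β3 stroke→J1  (C1 integral (e out))
β4 stroke→J2  (prefer integral on C2)
β1 stroke→TF1  (J2 needs exactly one f-in)
β0 stroke→J1  (through TF1, causality passes straight; one stroke at TF1)
β5 stroke→R1  (only one flow-in slot at J1)

dq_C1/dt = 2*E_Se1/7 + 8*E_Se2/7 - q_C1/7 - 16*q_C2/21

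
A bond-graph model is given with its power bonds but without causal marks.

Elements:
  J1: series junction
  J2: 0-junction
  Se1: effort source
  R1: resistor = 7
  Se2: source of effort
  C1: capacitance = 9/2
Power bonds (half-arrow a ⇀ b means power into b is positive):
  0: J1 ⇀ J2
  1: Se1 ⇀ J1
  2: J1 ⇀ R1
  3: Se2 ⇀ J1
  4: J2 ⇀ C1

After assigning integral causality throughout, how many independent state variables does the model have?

b1 stroke at J1  (source Se1 imposes e)
b3 stroke at J1  (source Se2 imposes e)
b4 stroke at J2  (C1 outputs effort q/C1)
b0 stroke at J1  (J2 effort already set via bond 4)
b2 stroke at R1  (J1: last free bond brings flow in)

1  (C1 all integral)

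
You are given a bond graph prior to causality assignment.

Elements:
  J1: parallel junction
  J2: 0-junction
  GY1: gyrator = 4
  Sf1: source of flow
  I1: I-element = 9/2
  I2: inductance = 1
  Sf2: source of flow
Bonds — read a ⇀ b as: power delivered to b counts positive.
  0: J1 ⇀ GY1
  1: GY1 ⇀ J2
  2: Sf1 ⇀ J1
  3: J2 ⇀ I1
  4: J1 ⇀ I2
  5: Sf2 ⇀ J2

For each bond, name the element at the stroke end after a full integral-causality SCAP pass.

b2 stroke→Sf1  (Sf1 (Sf) sets flow on bond)
b5 stroke→Sf2  (Sf2 fixes flow; stroke at Sf2)
b3 stroke→I1  (I1: I, integral causality)
b1 stroke→J2  (closing 0-jn rule on J2)
b0 stroke→J1  (GY GY1: same side as bond 1)
b4 stroke→I2  (J1 effort already set via bond 0)

bond 0 stroke at J1
bond 1 stroke at J2
bond 2 stroke at Sf1
bond 3 stroke at I1
bond 4 stroke at I2
bond 5 stroke at Sf2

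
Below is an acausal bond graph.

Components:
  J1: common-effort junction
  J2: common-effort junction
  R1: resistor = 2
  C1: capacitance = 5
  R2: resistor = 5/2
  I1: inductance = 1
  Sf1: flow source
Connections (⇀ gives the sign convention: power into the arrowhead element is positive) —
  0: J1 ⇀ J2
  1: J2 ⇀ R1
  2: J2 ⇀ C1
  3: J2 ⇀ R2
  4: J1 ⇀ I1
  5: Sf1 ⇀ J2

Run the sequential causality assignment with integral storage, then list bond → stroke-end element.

β5 →Sf1  (Sf1 fixes flow; stroke at Sf1)
β2 →J2  (C1 outputs effort q/C1)
β0 →J1  (J2: bond 2 brought effort, rest push out)
β1 →R1  (J2 effort already set via bond 2)
β3 →R2  (common-e at J2 fixed by 2)
β4 →I1  (0-jn J1 has e-setter on 0)

bond 0 →J1
bond 1 →R1
bond 2 →J2
bond 3 →R2
bond 4 →I1
bond 5 →Sf1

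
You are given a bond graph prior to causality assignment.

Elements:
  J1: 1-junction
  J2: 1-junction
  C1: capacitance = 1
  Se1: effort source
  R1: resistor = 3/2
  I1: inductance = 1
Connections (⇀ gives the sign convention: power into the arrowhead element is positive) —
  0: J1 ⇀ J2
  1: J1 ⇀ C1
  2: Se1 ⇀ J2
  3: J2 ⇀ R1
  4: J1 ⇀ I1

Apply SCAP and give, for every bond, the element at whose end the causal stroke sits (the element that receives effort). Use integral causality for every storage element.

bond 0 stroke→J1
bond 1 stroke→J1
bond 2 stroke→J2
bond 3 stroke→J2
bond 4 stroke→I1

#2 →J2  (Se1 (Se) sets effort on bond)
#1 →J1  (prefer integral on C1)
#4 →I1  (I1 outputs flow p/I1)
#0 →J1  (common-f at J1 fixed by 4)
#3 →J2  (1-jn J2 has f-setter on 0)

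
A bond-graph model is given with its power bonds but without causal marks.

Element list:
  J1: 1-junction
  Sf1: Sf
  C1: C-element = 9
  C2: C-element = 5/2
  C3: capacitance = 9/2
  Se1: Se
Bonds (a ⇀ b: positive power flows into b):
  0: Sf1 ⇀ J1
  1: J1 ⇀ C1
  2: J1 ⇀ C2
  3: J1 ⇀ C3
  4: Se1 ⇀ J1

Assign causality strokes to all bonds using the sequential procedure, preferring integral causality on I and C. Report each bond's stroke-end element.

b0 →Sf1
b1 →J1
b2 →J1
b3 →J1
b4 →J1

b0 |Sf1  (Sf1: flow source, stroke at near end)
b4 |J1  (Se1 fixes effort; stroke away)
b1 |J1  (common-f at J1 fixed by 0)
b2 |J1  (J1 flow already set via bond 0)
b3 |J1  (common-f at J1 fixed by 0)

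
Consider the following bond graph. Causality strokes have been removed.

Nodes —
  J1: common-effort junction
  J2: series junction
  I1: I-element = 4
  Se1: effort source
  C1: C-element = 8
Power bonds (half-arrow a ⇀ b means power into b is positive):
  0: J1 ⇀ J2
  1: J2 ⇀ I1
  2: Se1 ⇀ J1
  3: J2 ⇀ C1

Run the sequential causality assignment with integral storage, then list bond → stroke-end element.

#2 →J1  (Se1 (Se) sets effort on bond)
#0 →J2  (J1 effort already set via bond 2)
#1 →I1  (I1 outputs flow p/I1)
#3 →J2  (1-jn J2 has f-setter on 1)

#0 →J2
#1 →I1
#2 →J1
#3 →J2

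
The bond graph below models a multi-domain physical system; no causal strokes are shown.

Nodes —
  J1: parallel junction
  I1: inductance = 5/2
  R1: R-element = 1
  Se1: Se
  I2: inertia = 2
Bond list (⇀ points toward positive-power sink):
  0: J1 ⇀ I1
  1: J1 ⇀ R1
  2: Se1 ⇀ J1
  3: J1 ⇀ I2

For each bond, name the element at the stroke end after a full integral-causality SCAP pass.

b0 stroke at I1
b1 stroke at R1
b2 stroke at J1
b3 stroke at I2

b2 stroke→J1  (Se1: effort source, stroke at far end)
b0 stroke→I1  (J1 effort already set via bond 2)
b1 stroke→R1  (J1 effort already set via bond 2)
b3 stroke→I2  (common-e at J1 fixed by 2)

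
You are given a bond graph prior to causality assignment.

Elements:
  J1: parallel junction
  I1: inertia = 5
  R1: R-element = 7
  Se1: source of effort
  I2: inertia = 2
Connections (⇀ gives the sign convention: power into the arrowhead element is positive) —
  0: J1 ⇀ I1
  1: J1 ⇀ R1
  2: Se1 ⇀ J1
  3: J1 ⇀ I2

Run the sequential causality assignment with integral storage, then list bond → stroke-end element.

bond 2 stroke at J1  (Se1 (Se) sets effort on bond)
bond 0 stroke at I1  (common-e at J1 fixed by 2)
bond 1 stroke at R1  (J1: bond 2 brought effort, rest push out)
bond 3 stroke at I2  (common-e at J1 fixed by 2)

#0 |I1
#1 |R1
#2 |J1
#3 |I2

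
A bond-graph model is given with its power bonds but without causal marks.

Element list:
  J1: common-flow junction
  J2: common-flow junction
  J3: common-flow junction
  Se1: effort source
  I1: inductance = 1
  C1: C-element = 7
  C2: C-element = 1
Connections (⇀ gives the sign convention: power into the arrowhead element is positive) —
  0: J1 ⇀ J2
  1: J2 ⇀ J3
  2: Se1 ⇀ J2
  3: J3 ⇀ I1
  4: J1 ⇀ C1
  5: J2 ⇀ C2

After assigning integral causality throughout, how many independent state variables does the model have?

3  (C1, C2, I1 all integral)

b2 |J2  (Se1 (Se) sets effort on bond)
b3 |I1  (prefer integral on I1)
b1 |J3  (common-f at J3 fixed by 3)
b0 |J2  (J2 flow already set via bond 1)
b5 |J2  (common-f at J2 fixed by 1)
b4 |J1  (J1: bond 0 brought flow, rest push out)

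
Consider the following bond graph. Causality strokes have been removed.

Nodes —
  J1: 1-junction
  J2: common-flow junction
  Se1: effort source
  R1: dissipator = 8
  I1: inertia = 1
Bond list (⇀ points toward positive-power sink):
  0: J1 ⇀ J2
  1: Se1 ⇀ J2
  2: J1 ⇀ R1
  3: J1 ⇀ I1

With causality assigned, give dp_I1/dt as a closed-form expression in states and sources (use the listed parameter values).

b1 stroke at J2  (Se1 fixes effort; stroke away)
b0 stroke at J1  (J2 needs exactly one f-in)
b3 stroke at I1  (I1 integral (f out))
b2 stroke at J1  (J1 flow already set via bond 3)

dp_I1/dt = E_Se1 - 8*p_I1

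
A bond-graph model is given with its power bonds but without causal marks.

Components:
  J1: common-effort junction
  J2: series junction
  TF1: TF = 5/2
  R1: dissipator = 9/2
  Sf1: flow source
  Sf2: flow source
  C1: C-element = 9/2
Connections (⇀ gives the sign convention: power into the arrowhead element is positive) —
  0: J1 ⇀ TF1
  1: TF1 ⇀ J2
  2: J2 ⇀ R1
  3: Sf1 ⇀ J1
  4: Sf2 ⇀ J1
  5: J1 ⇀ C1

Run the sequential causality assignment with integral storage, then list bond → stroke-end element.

#0 stroke→TF1
#1 stroke→J2
#2 stroke→R1
#3 stroke→Sf1
#4 stroke→Sf2
#5 stroke→J1

β3 stroke→Sf1  (source Sf1 imposes f)
β4 stroke→Sf2  (Sf2 fixes flow; stroke at Sf2)
β5 stroke→J1  (C1 outputs effort q/C1)
β0 stroke→TF1  (J1: bond 5 brought effort, rest push out)
β1 stroke→J2  (TF TF1: opposite of bond 0)
β2 stroke→R1  (only one flow-in slot at J2)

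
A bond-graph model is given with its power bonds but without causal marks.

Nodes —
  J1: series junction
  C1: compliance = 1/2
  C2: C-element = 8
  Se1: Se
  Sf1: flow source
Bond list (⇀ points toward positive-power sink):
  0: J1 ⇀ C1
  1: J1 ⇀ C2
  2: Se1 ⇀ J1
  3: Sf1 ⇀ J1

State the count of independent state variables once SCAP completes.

b2 stroke→J1  (Se1 fixes effort; stroke away)
b3 stroke→Sf1  (Sf1 (Sf) sets flow on bond)
b0 stroke→J1  (J1: bond 3 brought flow, rest push out)
b1 stroke→J1  (common-f at J1 fixed by 3)

2  (C1, C2 all integral)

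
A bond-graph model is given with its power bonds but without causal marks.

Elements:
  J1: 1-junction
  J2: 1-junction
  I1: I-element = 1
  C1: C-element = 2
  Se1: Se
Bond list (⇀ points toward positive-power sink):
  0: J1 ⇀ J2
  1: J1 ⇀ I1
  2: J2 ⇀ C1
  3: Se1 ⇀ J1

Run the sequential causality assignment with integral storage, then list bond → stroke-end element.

β0 stroke→J1
β1 stroke→I1
β2 stroke→J2
β3 stroke→J1

#3 |J1  (Se1 (Se) sets effort on bond)
#1 |I1  (I1 outputs flow p/I1)
#0 |J1  (common-f at J1 fixed by 1)
#2 |J2  (1-jn J2 has f-setter on 0)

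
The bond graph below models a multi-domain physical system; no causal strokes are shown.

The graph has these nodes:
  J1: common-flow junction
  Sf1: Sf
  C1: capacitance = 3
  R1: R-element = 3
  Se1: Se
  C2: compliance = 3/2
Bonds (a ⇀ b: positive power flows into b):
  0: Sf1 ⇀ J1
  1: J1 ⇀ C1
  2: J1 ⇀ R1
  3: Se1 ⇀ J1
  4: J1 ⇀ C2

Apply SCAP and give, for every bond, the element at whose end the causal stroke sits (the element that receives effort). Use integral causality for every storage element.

#0 stroke at Sf1  (source Sf1 imposes f)
#3 stroke at J1  (Se1: effort source, stroke at far end)
#1 stroke at J1  (J1: bond 0 brought flow, rest push out)
#2 stroke at J1  (J1: bond 0 brought flow, rest push out)
#4 stroke at J1  (J1 flow already set via bond 0)

#0 |Sf1
#1 |J1
#2 |J1
#3 |J1
#4 |J1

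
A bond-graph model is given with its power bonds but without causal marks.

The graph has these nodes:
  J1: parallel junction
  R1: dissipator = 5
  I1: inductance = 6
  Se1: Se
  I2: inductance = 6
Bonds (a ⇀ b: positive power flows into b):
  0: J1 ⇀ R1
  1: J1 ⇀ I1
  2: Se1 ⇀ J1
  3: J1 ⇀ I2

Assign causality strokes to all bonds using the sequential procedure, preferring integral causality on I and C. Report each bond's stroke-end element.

b0 stroke→R1
b1 stroke→I1
b2 stroke→J1
b3 stroke→I2

β2 |J1  (Se1: effort source, stroke at far end)
β0 |R1  (J1 effort already set via bond 2)
β1 |I1  (J1 effort already set via bond 2)
β3 |I2  (J1: bond 2 brought effort, rest push out)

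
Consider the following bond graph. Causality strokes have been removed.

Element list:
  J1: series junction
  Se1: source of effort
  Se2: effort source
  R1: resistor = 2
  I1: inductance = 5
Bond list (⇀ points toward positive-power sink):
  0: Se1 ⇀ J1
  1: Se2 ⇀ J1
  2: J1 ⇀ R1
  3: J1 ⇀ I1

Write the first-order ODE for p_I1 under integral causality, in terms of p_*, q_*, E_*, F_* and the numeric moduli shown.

bond 0 |J1  (Se1 (Se) sets effort on bond)
bond 1 |J1  (source Se2 imposes e)
bond 3 |I1  (I1 outputs flow p/I1)
bond 2 |J1  (J1 flow already set via bond 3)

dp_I1/dt = E_Se1 + E_Se2 - 2*p_I1/5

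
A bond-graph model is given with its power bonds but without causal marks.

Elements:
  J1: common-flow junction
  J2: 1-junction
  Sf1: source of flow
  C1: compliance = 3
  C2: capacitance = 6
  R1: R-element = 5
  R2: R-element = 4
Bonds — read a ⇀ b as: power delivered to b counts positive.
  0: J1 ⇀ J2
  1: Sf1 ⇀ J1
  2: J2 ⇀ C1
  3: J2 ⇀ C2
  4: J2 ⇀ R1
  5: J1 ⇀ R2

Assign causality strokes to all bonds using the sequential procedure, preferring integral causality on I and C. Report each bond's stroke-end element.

β1 |Sf1  (Sf1 (Sf) sets flow on bond)
β0 |J1  (1-jn J1 has f-setter on 1)
β5 |J1  (common-f at J1 fixed by 1)
β2 |J2  (1-jn J2 has f-setter on 0)
β3 |J2  (common-f at J2 fixed by 0)
β4 |J2  (J2 flow already set via bond 0)

#0 →J1
#1 →Sf1
#2 →J2
#3 →J2
#4 →J2
#5 →J1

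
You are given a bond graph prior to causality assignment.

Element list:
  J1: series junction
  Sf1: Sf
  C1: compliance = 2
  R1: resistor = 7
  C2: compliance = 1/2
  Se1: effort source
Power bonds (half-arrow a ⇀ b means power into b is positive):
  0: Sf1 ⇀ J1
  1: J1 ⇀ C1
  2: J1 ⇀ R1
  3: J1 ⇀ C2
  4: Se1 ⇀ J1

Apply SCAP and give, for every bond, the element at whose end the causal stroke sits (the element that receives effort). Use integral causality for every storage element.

β0 →Sf1  (source Sf1 imposes f)
β4 →J1  (Se1: effort source, stroke at far end)
β1 →J1  (1-jn J1 has f-setter on 0)
β2 →J1  (J1 flow already set via bond 0)
β3 →J1  (J1 flow already set via bond 0)

bond 0 stroke at Sf1
bond 1 stroke at J1
bond 2 stroke at J1
bond 3 stroke at J1
bond 4 stroke at J1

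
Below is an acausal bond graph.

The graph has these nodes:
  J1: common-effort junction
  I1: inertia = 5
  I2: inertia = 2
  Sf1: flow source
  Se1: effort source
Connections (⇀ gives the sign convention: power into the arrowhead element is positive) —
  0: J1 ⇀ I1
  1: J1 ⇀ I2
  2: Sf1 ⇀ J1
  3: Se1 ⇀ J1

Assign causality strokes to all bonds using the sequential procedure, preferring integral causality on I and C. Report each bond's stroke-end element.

b2 →Sf1  (Sf1 fixes flow; stroke at Sf1)
b3 →J1  (Se1: effort source, stroke at far end)
b0 →I1  (0-jn J1 has e-setter on 3)
b1 →I2  (0-jn J1 has e-setter on 3)

#0 →I1
#1 →I2
#2 →Sf1
#3 →J1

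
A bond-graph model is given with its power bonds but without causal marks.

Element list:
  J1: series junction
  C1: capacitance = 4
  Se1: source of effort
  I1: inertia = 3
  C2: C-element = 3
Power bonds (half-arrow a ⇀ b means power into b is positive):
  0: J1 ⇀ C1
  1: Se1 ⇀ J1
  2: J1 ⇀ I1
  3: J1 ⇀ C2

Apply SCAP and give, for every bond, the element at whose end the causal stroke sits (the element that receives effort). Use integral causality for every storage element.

b1 |J1  (source Se1 imposes e)
b0 |J1  (prefer integral on C1)
b2 |I1  (I1 integral (f out))
b3 |J1  (J1 flow already set via bond 2)

b0 →J1
b1 →J1
b2 →I1
b3 →J1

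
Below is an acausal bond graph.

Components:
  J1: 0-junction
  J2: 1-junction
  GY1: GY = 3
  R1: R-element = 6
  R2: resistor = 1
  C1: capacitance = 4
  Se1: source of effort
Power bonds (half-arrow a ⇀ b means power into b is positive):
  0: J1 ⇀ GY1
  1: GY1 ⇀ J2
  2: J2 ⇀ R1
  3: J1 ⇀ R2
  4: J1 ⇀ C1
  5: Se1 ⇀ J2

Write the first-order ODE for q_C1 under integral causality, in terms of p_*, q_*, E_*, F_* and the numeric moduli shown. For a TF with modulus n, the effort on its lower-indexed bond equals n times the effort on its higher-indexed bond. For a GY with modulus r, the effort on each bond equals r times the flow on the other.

#5 stroke at J2  (Se1 fixes effort; stroke away)
#4 stroke at J1  (C1: C, integral causality)
#0 stroke at GY1  (J1 effort already set via bond 4)
#3 stroke at R2  (J1: bond 4 brought effort, rest push out)
#1 stroke at GY1  (GY1: gyrator matches bond 0)
#2 stroke at J2  (1-jn J2 has f-setter on 1)

dq_C1/dt = E_Se1/3 - 5*q_C1/12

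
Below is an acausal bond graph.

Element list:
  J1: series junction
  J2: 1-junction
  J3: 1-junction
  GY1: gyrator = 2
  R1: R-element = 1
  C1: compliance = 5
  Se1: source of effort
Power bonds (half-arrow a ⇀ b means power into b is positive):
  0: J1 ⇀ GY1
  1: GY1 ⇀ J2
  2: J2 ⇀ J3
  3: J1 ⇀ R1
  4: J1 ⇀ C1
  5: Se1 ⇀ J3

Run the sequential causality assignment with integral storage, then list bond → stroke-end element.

β5 |J3  (Se1 (Se) sets effort on bond)
β2 |J2  (only one flow-in slot at J3)
β1 |GY1  (J2 needs exactly one f-in)
β0 |GY1  (GY1 both-in/both-out from 1)
β3 |J1  (common-f at J1 fixed by 0)
β4 |J1  (common-f at J1 fixed by 0)

β0 →GY1
β1 →GY1
β2 →J2
β3 →J1
β4 →J1
β5 →J3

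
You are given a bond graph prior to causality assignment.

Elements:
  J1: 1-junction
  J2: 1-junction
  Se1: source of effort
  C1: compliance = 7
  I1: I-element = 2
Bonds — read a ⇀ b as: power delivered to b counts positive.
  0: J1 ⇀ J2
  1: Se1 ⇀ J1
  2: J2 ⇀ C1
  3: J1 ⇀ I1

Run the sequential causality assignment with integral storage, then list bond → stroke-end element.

β0 stroke→J1
β1 stroke→J1
β2 stroke→J2
β3 stroke→I1

#1 |J1  (source Se1 imposes e)
#2 |J2  (prefer integral on C1)
#0 |J1  (J2 needs exactly one f-in)
#3 |I1  (only one flow-in slot at J1)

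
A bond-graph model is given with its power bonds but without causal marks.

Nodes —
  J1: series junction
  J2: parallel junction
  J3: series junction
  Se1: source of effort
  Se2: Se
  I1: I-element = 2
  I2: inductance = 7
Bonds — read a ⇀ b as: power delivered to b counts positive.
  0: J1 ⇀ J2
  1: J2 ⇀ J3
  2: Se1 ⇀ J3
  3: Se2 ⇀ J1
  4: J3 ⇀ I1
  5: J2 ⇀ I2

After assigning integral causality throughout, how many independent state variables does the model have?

2  (I1, I2 all integral)

#2 stroke→J3  (Se1 (Se) sets effort on bond)
#3 stroke→J1  (source Se2 imposes e)
#0 stroke→J2  (J1 needs exactly one f-in)
#1 stroke→J3  (0-jn J2 has e-setter on 0)
#5 stroke→I2  (J2: bond 0 brought effort, rest push out)
#4 stroke→I1  (J3: last free bond brings flow in)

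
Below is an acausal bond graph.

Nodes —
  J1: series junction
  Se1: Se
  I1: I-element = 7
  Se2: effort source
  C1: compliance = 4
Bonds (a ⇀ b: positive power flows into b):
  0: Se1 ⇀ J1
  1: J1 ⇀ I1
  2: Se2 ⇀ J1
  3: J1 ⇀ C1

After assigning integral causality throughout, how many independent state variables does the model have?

2  (C1, I1 all integral)

b0 stroke at J1  (Se1 fixes effort; stroke away)
b2 stroke at J1  (Se2: effort source, stroke at far end)
b1 stroke at I1  (I1: I, integral causality)
b3 stroke at J1  (1-jn J1 has f-setter on 1)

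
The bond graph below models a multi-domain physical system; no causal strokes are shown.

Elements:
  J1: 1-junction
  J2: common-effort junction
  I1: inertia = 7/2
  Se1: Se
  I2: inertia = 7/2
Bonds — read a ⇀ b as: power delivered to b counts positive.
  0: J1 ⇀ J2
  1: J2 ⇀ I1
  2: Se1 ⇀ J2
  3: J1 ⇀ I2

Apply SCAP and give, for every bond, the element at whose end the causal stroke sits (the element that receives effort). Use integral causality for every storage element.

bond 2 |J2  (Se1 (Se) sets effort on bond)
bond 0 |J1  (0-jn J2 has e-setter on 2)
bond 1 |I1  (0-jn J2 has e-setter on 2)
bond 3 |I2  (J1: last free bond brings flow in)

b0 stroke→J1
b1 stroke→I1
b2 stroke→J2
b3 stroke→I2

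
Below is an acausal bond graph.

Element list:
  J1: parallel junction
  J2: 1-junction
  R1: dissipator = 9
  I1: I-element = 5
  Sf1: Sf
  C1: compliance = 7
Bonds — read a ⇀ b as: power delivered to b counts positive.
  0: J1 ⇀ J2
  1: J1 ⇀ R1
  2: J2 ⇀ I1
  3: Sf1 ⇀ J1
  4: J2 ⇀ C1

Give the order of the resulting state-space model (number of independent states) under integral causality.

2  (C1, I1 all integral)

#3 →Sf1  (Sf1: flow source, stroke at near end)
#2 →I1  (I1 outputs flow p/I1)
#0 →J2  (J2: bond 2 brought flow, rest push out)
#4 →J2  (J2: bond 2 brought flow, rest push out)
#1 →J1  (closing 0-jn rule on J1)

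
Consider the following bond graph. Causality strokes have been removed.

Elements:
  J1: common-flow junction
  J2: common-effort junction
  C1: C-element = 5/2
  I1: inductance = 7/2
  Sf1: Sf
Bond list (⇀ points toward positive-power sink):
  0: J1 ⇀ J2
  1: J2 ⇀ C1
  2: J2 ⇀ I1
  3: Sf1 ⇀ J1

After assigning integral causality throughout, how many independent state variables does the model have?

bond 3 |Sf1  (Sf1 fixes flow; stroke at Sf1)
bond 0 |J1  (1-jn J1 has f-setter on 3)
bond 1 |J2  (C1 outputs effort q/C1)
bond 2 |I1  (0-jn J2 has e-setter on 1)

2  (C1, I1 all integral)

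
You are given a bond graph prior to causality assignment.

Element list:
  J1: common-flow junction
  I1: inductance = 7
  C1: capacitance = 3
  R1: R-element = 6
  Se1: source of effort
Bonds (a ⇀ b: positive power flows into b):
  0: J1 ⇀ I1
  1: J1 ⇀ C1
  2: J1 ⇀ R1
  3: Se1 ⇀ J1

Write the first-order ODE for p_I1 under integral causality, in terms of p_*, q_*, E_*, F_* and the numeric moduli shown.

bond 3 stroke at J1  (source Se1 imposes e)
bond 0 stroke at I1  (prefer integral on I1)
bond 1 stroke at J1  (J1: bond 0 brought flow, rest push out)
bond 2 stroke at J1  (J1 flow already set via bond 0)

dp_I1/dt = E_Se1 - 6*p_I1/7 - q_C1/3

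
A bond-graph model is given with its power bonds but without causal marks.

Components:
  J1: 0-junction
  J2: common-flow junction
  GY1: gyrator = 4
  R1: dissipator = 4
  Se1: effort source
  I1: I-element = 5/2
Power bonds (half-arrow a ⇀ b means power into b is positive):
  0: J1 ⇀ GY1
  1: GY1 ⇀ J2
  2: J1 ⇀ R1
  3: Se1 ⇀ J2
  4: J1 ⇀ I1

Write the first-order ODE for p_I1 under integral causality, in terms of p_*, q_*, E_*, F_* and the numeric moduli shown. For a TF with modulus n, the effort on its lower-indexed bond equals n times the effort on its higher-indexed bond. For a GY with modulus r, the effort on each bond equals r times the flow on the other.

dp_I1/dt = E_Se1 - 8*p_I1/5

bond 3 stroke at J2  (Se1 fixes effort; stroke away)
bond 1 stroke at GY1  (closing 1-jn rule on J2)
bond 0 stroke at GY1  (GY1: gyrator matches bond 1)
bond 4 stroke at I1  (I1 integral (f out))
bond 2 stroke at J1  (J1: last free bond brings effort in)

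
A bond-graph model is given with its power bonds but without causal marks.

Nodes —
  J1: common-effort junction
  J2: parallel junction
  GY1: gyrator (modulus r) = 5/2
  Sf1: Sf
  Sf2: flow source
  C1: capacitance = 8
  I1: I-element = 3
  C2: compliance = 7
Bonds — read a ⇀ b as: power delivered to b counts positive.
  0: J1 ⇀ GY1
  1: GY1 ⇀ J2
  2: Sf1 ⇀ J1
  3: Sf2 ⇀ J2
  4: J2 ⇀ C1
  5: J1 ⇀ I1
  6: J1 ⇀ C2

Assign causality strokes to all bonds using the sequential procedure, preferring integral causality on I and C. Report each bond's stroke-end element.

#0 →GY1
#1 →GY1
#2 →Sf1
#3 →Sf2
#4 →J2
#5 →I1
#6 →J1

#2 →Sf1  (Sf1: flow source, stroke at near end)
#3 →Sf2  (Sf2 (Sf) sets flow on bond)
#4 →J2  (C1 integral (e out))
#1 →GY1  (0-jn J2 has e-setter on 4)
#0 →GY1  (through GY1, causality inverts; strokes same side of GY1)
#5 →I1  (I1: I, integral causality)
#6 →J1  (only one effort-in slot at J1)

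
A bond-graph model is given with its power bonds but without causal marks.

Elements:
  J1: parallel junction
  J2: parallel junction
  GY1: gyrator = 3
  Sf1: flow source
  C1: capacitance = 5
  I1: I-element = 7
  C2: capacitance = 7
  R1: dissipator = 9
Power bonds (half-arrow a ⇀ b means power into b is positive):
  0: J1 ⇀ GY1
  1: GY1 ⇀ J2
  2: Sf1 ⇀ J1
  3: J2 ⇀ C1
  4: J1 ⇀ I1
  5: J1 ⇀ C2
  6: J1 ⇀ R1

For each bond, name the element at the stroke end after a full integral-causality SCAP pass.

#2 stroke→Sf1  (Sf1: flow source, stroke at near end)
#3 stroke→J2  (C1 outputs effort q/C1)
#1 stroke→GY1  (common-e at J2 fixed by 3)
#0 stroke→GY1  (GY1: gyrator matches bond 1)
#4 stroke→I1  (prefer integral on I1)
#5 stroke→J1  (C2 integral (e out))
#6 stroke→R1  (0-jn J1 has e-setter on 5)

#0 |GY1
#1 |GY1
#2 |Sf1
#3 |J2
#4 |I1
#5 |J1
#6 |R1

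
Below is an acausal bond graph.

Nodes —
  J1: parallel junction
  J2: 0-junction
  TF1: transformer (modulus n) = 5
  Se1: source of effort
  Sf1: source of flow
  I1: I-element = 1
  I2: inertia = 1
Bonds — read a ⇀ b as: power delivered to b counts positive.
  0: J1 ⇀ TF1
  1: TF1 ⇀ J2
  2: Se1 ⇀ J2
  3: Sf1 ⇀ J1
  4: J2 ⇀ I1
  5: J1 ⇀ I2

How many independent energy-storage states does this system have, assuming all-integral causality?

#2 →J2  (Se1 (Se) sets effort on bond)
#3 →Sf1  (Sf1 fixes flow; stroke at Sf1)
#1 →TF1  (0-jn J2 has e-setter on 2)
#4 →I1  (common-e at J2 fixed by 2)
#0 →J1  (through TF1, causality passes straight; one stroke at TF1)
#5 →I2  (J1 effort already set via bond 0)

2  (I1, I2 all integral)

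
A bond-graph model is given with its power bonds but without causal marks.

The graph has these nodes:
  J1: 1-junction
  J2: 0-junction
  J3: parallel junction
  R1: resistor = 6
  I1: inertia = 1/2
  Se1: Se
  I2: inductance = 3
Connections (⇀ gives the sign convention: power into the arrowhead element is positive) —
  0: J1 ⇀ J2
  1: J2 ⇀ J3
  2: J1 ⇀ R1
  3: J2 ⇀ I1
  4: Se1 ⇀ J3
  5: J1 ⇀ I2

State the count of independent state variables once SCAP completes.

2  (I1, I2 all integral)

β4 |J3  (Se1 (Se) sets effort on bond)
β1 |J2  (J3 effort already set via bond 4)
β0 |J1  (common-e at J2 fixed by 1)
β3 |I1  (J2 effort already set via bond 1)
β5 |I2  (I2 outputs flow p/I2)
β2 |J1  (J1: bond 5 brought flow, rest push out)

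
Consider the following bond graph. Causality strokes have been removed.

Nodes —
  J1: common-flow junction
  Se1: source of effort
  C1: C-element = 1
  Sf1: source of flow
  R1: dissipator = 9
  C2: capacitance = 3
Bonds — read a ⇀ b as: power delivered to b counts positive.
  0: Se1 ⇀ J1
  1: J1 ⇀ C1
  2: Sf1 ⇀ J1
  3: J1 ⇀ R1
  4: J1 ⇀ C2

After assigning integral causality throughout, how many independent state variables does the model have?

2  (C1, C2 all integral)

b0 stroke→J1  (source Se1 imposes e)
b2 stroke→Sf1  (Sf1: flow source, stroke at near end)
b1 stroke→J1  (J1: bond 2 brought flow, rest push out)
b3 stroke→J1  (common-f at J1 fixed by 2)
b4 stroke→J1  (common-f at J1 fixed by 2)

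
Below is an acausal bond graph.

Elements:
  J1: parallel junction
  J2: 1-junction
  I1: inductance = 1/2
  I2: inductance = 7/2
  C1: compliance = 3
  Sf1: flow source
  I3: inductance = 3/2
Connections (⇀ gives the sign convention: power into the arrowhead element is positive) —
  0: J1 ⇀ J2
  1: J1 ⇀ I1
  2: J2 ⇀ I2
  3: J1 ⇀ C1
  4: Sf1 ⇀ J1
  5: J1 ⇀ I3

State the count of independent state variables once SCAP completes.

bond 4 stroke at Sf1  (Sf1 (Sf) sets flow on bond)
bond 1 stroke at I1  (prefer integral on I1)
bond 2 stroke at I2  (prefer integral on I2)
bond 0 stroke at J2  (1-jn J2 has f-setter on 2)
bond 3 stroke at J1  (C1 outputs effort q/C1)
bond 5 stroke at I3  (common-e at J1 fixed by 3)

4  (C1, I1, I2, I3 all integral)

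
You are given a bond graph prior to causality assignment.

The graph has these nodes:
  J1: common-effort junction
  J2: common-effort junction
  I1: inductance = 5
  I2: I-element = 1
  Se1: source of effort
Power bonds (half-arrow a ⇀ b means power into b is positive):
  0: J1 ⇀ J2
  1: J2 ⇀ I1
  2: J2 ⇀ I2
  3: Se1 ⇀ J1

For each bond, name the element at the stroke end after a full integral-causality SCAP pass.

#3 |J1  (Se1 fixes effort; stroke away)
#0 |J2  (0-jn J1 has e-setter on 3)
#1 |I1  (0-jn J2 has e-setter on 0)
#2 |I2  (J2 effort already set via bond 0)

β0 stroke→J2
β1 stroke→I1
β2 stroke→I2
β3 stroke→J1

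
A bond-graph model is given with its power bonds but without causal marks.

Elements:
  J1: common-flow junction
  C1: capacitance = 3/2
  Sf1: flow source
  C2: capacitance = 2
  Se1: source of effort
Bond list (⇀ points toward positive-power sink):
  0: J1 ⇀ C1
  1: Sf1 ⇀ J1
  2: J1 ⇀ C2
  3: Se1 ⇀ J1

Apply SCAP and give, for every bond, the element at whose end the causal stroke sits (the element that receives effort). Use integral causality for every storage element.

b0 |J1
b1 |Sf1
b2 |J1
b3 |J1

bond 1 stroke→Sf1  (source Sf1 imposes f)
bond 3 stroke→J1  (source Se1 imposes e)
bond 0 stroke→J1  (1-jn J1 has f-setter on 1)
bond 2 stroke→J1  (J1: bond 1 brought flow, rest push out)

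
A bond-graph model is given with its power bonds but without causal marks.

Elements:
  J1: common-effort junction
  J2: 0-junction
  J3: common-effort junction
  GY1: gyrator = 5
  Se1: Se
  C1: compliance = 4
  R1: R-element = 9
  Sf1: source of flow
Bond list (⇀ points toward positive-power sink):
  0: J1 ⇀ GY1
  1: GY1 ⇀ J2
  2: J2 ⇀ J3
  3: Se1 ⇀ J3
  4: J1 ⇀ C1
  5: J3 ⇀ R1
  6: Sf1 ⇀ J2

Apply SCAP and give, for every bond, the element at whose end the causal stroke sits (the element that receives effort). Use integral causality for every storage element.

b0 stroke→GY1
b1 stroke→GY1
b2 stroke→J2
b3 stroke→J3
b4 stroke→J1
b5 stroke→R1
b6 stroke→Sf1

β3 stroke→J3  (Se1 (Se) sets effort on bond)
β6 stroke→Sf1  (Sf1: flow source, stroke at near end)
β2 stroke→J2  (J3: bond 3 brought effort, rest push out)
β5 stroke→R1  (J3 effort already set via bond 3)
β1 stroke→GY1  (0-jn J2 has e-setter on 2)
β0 stroke→GY1  (GY GY1: same side as bond 1)
β4 stroke→J1  (only one effort-in slot at J1)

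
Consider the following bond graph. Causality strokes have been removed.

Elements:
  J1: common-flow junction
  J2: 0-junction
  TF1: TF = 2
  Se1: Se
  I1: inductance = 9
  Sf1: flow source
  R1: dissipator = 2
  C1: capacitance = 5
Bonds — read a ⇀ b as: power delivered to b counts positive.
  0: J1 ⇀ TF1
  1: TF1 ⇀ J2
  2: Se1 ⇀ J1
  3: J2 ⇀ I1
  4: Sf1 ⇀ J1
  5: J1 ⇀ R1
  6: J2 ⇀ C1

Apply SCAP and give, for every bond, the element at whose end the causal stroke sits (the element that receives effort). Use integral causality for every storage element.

#0 |J1
#1 |TF1
#2 |J1
#3 |I1
#4 |Sf1
#5 |J1
#6 |J2

b2 →J1  (Se1 (Se) sets effort on bond)
b4 →Sf1  (Sf1: flow source, stroke at near end)
b0 →J1  (1-jn J1 has f-setter on 4)
b5 →J1  (J1: bond 4 brought flow, rest push out)
b1 →TF1  (TF TF1: opposite of bond 0)
b3 →I1  (I1 outputs flow p/I1)
b6 →J2  (J2: last free bond brings effort in)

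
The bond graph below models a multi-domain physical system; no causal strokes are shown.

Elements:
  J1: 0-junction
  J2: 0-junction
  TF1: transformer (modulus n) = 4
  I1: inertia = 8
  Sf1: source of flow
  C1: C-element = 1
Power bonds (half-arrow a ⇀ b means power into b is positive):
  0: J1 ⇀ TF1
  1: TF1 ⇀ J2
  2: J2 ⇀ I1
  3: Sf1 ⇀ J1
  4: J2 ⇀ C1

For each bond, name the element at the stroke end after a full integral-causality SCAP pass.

#0 stroke→J1
#1 stroke→TF1
#2 stroke→I1
#3 stroke→Sf1
#4 stroke→J2

#3 stroke at Sf1  (source Sf1 imposes f)
#0 stroke at J1  (closing 0-jn rule on J1)
#1 stroke at TF1  (TF1: transformer flips bond 0)
#2 stroke at I1  (I1 integral (f out))
#4 stroke at J2  (J2 needs exactly one e-in)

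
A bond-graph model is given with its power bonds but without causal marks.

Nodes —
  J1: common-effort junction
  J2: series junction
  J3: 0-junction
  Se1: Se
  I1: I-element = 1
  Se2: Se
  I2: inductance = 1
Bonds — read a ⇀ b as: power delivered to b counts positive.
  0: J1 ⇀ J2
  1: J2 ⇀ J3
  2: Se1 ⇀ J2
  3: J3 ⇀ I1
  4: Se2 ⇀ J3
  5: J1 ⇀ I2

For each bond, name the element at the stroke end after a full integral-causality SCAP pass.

β0 |J1
β1 |J2
β2 |J2
β3 |I1
β4 |J3
β5 |I2

bond 2 |J2  (Se1 fixes effort; stroke away)
bond 4 |J3  (source Se2 imposes e)
bond 1 |J2  (0-jn J3 has e-setter on 4)
bond 3 |I1  (J3: bond 4 brought effort, rest push out)
bond 0 |J1  (J2: last free bond brings flow in)
bond 5 |I2  (common-e at J1 fixed by 0)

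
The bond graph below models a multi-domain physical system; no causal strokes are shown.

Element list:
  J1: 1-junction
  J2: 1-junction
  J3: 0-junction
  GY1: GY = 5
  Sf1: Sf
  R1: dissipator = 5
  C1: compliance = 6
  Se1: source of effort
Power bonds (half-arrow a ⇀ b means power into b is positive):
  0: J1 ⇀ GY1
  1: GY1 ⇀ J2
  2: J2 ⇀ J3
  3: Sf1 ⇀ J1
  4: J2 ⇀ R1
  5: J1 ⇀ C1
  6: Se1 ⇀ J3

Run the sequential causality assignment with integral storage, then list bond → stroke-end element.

b0 stroke at J1
b1 stroke at J2
b2 stroke at J2
b3 stroke at Sf1
b4 stroke at R1
b5 stroke at J1
b6 stroke at J3

b3 stroke→Sf1  (Sf1 (Sf) sets flow on bond)
b6 stroke→J3  (Se1: effort source, stroke at far end)
b0 stroke→J1  (J1: bond 3 brought flow, rest push out)
b5 stroke→J1  (J1: bond 3 brought flow, rest push out)
b2 stroke→J2  (0-jn J3 has e-setter on 6)
b1 stroke→J2  (GY1 both-in/both-out from 0)
b4 stroke→R1  (J2 needs exactly one f-in)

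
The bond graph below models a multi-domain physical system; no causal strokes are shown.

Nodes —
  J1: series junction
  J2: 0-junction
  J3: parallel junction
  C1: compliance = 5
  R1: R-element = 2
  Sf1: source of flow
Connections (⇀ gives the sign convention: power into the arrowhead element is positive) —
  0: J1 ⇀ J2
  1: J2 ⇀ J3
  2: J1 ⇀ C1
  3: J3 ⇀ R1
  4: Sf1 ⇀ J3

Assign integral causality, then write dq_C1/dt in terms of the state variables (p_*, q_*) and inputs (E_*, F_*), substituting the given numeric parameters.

β4 |Sf1  (source Sf1 imposes f)
β2 |J1  (prefer integral on C1)
β0 |J2  (J1: last free bond brings flow in)
β1 |J3  (J2: bond 0 brought effort, rest push out)
β3 |R1  (0-jn J3 has e-setter on 1)

dq_C1/dt = -F_Sf1 - q_C1/10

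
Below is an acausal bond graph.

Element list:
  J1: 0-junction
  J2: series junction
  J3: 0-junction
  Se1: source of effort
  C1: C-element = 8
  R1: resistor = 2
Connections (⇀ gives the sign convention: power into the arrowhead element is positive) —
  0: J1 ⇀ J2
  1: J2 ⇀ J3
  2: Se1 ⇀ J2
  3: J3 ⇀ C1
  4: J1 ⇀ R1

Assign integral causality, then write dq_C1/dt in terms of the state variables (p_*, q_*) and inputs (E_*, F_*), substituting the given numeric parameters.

dq_C1/dt = E_Se1/2 - q_C1/16

β2 |J2  (source Se1 imposes e)
β3 |J3  (prefer integral on C1)
β1 |J2  (J3: bond 3 brought effort, rest push out)
β0 |J1  (closing 1-jn rule on J2)
β4 |R1  (0-jn J1 has e-setter on 0)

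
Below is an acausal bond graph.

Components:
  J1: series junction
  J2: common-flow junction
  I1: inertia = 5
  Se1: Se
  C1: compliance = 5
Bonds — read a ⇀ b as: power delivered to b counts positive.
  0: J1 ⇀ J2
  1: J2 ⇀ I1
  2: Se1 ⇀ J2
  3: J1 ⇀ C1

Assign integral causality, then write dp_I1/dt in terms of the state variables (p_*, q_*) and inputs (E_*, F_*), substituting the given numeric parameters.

dp_I1/dt = E_Se1 - q_C1/5

#2 stroke→J2  (Se1: effort source, stroke at far end)
#1 stroke→I1  (I1 outputs flow p/I1)
#0 stroke→J2  (1-jn J2 has f-setter on 1)
#3 stroke→J1  (1-jn J1 has f-setter on 0)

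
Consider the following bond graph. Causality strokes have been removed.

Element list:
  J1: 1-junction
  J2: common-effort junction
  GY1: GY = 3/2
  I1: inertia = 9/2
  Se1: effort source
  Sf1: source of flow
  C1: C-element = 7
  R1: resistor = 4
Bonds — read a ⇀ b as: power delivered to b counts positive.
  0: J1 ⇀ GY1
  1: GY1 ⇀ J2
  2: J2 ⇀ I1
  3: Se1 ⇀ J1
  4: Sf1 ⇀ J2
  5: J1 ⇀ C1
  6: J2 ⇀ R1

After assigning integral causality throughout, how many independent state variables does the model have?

2  (C1, I1 all integral)

#3 |J1  (Se1 (Se) sets effort on bond)
#4 |Sf1  (source Sf1 imposes f)
#2 |I1  (I1 outputs flow p/I1)
#5 |J1  (C1 integral (e out))
#0 |GY1  (J1 needs exactly one f-in)
#1 |GY1  (GY GY1: same side as bond 0)
#6 |J2  (J2: last free bond brings effort in)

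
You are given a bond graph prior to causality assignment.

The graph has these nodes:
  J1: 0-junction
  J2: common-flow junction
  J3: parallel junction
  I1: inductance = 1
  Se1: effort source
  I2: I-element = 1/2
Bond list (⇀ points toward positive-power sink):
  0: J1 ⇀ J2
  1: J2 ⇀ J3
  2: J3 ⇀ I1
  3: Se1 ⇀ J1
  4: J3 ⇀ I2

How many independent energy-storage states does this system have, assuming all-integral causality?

2  (I1, I2 all integral)

b3 →J1  (source Se1 imposes e)
b0 →J2  (common-e at J1 fixed by 3)
b1 →J3  (closing 1-jn rule on J2)
b2 →I1  (J3 effort already set via bond 1)
b4 →I2  (common-e at J3 fixed by 1)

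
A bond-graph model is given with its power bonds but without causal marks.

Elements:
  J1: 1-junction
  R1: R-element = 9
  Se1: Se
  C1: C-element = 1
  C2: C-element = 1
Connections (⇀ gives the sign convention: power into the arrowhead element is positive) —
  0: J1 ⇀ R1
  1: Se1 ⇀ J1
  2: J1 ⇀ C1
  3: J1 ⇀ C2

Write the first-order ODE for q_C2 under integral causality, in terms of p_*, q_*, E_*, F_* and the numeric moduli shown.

β1 →J1  (Se1 fixes effort; stroke away)
β2 →J1  (C1: C, integral causality)
β3 →J1  (C2: C, integral causality)
β0 →R1  (J1: last free bond brings flow in)

dq_C2/dt = E_Se1/9 - q_C1/9 - q_C2/9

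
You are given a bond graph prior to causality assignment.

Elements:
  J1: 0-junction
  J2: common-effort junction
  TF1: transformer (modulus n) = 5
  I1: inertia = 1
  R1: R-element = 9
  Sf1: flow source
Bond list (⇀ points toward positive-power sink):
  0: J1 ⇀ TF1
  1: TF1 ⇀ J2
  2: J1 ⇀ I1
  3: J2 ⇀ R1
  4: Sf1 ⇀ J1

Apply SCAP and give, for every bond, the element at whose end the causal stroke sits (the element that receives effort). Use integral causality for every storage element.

bond 4 stroke at Sf1  (Sf1 (Sf) sets flow on bond)
bond 2 stroke at I1  (I1 integral (f out))
bond 0 stroke at J1  (J1: last free bond brings effort in)
bond 1 stroke at TF1  (through TF1, causality passes straight; one stroke at TF1)
bond 3 stroke at J2  (closing 0-jn rule on J2)

#0 stroke at J1
#1 stroke at TF1
#2 stroke at I1
#3 stroke at J2
#4 stroke at Sf1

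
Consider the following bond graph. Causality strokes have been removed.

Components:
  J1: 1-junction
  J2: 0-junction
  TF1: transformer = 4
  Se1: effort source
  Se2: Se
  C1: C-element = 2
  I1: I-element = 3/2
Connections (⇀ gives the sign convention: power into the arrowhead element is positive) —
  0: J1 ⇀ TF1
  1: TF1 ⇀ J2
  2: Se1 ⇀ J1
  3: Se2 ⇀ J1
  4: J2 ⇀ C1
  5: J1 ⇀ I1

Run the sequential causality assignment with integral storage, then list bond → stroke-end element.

#0 →J1
#1 →TF1
#2 →J1
#3 →J1
#4 →J2
#5 →I1

#2 stroke→J1  (source Se1 imposes e)
#3 stroke→J1  (Se2: effort source, stroke at far end)
#4 stroke→J2  (prefer integral on C1)
#1 stroke→TF1  (J2 effort already set via bond 4)
#0 stroke→J1  (TF1 one-in-one-out from 1)
#5 stroke→I1  (J1 needs exactly one f-in)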